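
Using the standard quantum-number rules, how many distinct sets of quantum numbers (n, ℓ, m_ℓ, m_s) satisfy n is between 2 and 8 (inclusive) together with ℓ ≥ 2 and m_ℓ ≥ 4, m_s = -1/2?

20

Work shell by shell — for each n, count the (ℓ, m_ℓ) pairs that satisfy ℓ ≥ 2 and m_ℓ ≥ 4:
n=5 → 1; n=6 → 3; n=7 → 6; n=8 → 10.
Orbitals: 1 + 3 + 6 + 10 = 20. With m_s fixed to -1/2 there is one state per orbital, so 20 states.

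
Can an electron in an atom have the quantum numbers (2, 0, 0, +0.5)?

Valid

n = 2 is a positive integer. l = 0 satisfies 0 ≤ l ≤ n−1 = 1. ml = 0 lies in the range −l … +l (here 0). ms = +1/2 is one of ±1/2.
All four constraints are satisfied.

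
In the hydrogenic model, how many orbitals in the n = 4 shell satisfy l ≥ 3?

Per l-value: l=3 → 7.
Total orbitals: 7.

7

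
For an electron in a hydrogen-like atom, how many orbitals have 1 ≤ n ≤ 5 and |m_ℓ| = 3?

Count contributing orbitals for each principal shell:
n=4 → 2; n=5 → 4.
Total orbitals: 2 + 4 = 6.

6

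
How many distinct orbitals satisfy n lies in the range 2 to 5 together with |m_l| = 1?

Count contributing orbitals for each principal shell:
n=2 → 2; n=3 → 4; n=4 → 6; n=5 → 8.
Total orbitals: 2 + 4 + 6 + 8 = 20.

20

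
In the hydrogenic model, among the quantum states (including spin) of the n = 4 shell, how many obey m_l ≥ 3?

2

For n = 4, l ranges over 0 … 3.
Per l-value: l=3 → 1.
Orbitals: 1. Each orbital carries two spin states, so 1 × 2 = 2 states.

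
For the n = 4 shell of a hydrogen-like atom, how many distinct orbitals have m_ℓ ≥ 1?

Go through ℓ = 0, …, 3 (the values permitted for n = 4).
The (ℓ, m_ℓ) pairs meeting m_ℓ ≥ 1 give: ℓ=1 → 1; ℓ=2 → 2; ℓ=3 → 3.
Total orbitals: 1 + 2 + 3 = 6.

6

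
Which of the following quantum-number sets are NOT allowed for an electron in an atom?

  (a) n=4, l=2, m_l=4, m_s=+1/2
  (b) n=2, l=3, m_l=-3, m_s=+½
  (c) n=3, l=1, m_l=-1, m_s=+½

(a) and (b)

(a) has |m_l| = 4 > l = 2, violating −l ≤ m_l ≤ l.
(b) has l = 3 ≥ n = 2, violating 0 ≤ l ≤ n−1.
The remaining set (c) satisfies all four rules.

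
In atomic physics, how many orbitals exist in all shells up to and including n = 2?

5

Total orbitals = 1² + 2² = 5.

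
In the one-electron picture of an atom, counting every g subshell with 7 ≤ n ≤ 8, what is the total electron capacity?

36

A g subshell (l = 4) exists for every n ≥ 5, so shells n = 7, 8 each contribute one — 2 subshells.
Since each g subshell holds 2(2·4+1) = 18 electrons, the total is 2 × 18 = 36.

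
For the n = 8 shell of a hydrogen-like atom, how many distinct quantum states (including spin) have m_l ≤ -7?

For n = 8, l ranges over 0 … 7.
Per l-value: l=7 → 1.
Orbitals: 1. Each orbital carries two spin states, so 1 × 2 = 2 states.

2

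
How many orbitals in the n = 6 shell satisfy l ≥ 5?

The (l, m_l) pairs meeting l ≥ 5 give: l=5 → 11.
Total orbitals: 11.

11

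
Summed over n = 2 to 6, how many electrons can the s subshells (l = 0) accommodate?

An s subshell (l = 0) exists for every n ≥ 1, so shells n = 2, 3, 4, 5, 6 each contribute one — 5 subshells.
Since each s subshell holds 2(2·0+1) = 2 electrons, the total is 5 × 2 = 10.

10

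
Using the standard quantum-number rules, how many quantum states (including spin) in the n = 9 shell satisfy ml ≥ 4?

For n = 9, l ranges over 0 … 8.
Orbitals with ml ≥ 4, by l: l=4 → 1; l=5 → 2; l=6 → 3; l=7 → 4; l=8 → 5.
Orbitals: 1 + 2 + 3 + 4 + 5 = 15. Each orbital carries two spin states, so 15 × 2 = 30 states.

30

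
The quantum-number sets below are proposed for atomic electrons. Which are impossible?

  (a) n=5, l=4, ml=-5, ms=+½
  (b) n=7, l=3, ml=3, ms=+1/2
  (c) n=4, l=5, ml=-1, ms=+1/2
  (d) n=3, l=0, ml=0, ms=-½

(a) has |ml| = 5 > l = 4, violating −l ≤ ml ≤ l.
(c) has l = 5 ≥ n = 4, violating 0 ≤ l ≤ n−1.
The remaining sets (b), (d) satisfy all four rules.

(a) and (c)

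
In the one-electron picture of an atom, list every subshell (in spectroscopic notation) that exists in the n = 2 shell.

For n = 2, l runs from 0 to 1. In spectroscopic notation l = 0,1,2,… ↔ s,p,d,f,g,h,i, so the subshells are 2s, 2p.

2s, 2p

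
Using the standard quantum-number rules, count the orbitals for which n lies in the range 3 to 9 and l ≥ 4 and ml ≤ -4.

Per-shell orbital counts meeting the constraint:
n=5 → 1; n=6 → 3; n=7 → 6; n=8 → 10; n=9 → 15.
Total orbitals: 1 + 3 + 6 + 10 + 15 = 35.

35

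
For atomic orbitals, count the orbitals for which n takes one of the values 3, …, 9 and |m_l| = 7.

6

For each n in the range, tally the orbitals obeying |m_l| = 7:
n=8 → 2; n=9 → 4.
Total orbitals: 2 + 4 = 6.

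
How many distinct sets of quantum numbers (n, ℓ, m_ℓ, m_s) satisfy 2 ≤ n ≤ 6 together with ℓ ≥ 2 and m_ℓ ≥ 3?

20

Work shell by shell — for each n, count the (ℓ, m_ℓ) pairs that satisfy ℓ ≥ 2 and m_ℓ ≥ 3:
n=4 → 1; n=5 → 3; n=6 → 6.
Orbitals: 1 + 3 + 6 = 10. Including both spin states (m_s = ±1/2) gives 2 × 10 = 20 states.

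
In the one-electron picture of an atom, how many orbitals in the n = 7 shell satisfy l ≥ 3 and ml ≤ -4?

6

The n = 7 shell has l = 0 through 6; check each.
Per l-value: l=4 → 1; l=5 → 2; l=6 → 3.
Total orbitals: 1 + 2 + 3 = 6.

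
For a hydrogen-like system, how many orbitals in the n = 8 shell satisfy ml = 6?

The n = 8 shell has l = 0 through 7; check each.
Contributions: l=6 → 1; l=7 → 1.
Total orbitals: 1 + 1 = 2.

2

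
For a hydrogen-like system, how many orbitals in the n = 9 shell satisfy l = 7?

With n = 9 the allowed l are 0, 1, …, 8.
The (l, ml) pairs meeting l = 7 give: l=7 → 15.
Total orbitals: 15.

15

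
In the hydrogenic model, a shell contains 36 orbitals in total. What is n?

n² = 36 ⇒ n = 6.

n = 6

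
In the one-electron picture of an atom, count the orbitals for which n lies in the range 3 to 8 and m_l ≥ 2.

56

For each n in the range, tally the orbitals obeying m_l ≥ 2:
n=3 → 1; n=4 → 3; n=5 → 6; n=6 → 10; n=7 → 15; n=8 → 21.
Total orbitals: 1 + 3 + 6 + 10 + 15 + 21 = 56.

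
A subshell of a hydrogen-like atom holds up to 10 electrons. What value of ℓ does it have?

2(2ℓ+1) = 10 ⇒ 2ℓ+1 = 5 ⇒ ℓ = 2.

ℓ = 2 (d)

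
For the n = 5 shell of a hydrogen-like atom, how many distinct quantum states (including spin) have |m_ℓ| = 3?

8

Contributions: ℓ=3 → 2; ℓ=4 → 2.
Orbitals: 2 + 2 = 4. Each orbital carries two spin states, so 4 × 2 = 8 states.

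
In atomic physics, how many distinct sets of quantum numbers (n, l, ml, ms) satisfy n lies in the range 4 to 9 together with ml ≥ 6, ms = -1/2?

10

Work shell by shell — for each n, count the (l, ml) pairs that satisfy ml ≥ 6:
n=7 → 1; n=8 → 3; n=9 → 6.
Orbitals: 1 + 3 + 6 = 10. With ms fixed to -1/2 there is one state per orbital, so 10 states.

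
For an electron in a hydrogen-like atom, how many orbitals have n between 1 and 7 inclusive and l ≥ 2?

Work shell by shell — for each n, count the (l, ml) pairs that satisfy l ≥ 2:
n=3 → 5; n=4 → 12; n=5 → 21; n=6 → 32; n=7 → 45.
Total orbitals: 5 + 12 + 21 + 32 + 45 = 115.

115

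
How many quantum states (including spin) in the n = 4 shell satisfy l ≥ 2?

24

Go through l = 0, …, 3 (the values permitted for n = 4).
Per l-value: l=2 → 5; l=3 → 7.
Orbitals: 5 + 7 = 12. Each orbital carries two spin states, so 12 × 2 = 24 states.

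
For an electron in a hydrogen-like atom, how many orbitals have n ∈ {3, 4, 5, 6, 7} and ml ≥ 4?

10

Per-shell orbital counts meeting the constraint:
n=5 → 1; n=6 → 3; n=7 → 6.
Total orbitals: 1 + 3 + 6 = 10.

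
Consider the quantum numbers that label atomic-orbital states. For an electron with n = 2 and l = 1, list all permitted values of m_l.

m_l takes every integer from −l to +l. With l = 1 that gives the 3 values -1, 0, 1.

-1, 0, 1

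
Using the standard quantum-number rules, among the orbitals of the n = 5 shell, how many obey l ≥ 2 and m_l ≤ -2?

For n = 5, l ranges over 0 … 4.
Contributions: l=2 → 1; l=3 → 2; l=4 → 3.
Total orbitals: 1 + 2 + 3 = 6.

6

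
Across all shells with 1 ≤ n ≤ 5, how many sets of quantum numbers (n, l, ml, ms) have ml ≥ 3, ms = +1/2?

4

Per-shell orbital counts meeting the constraint:
n=4 → 1; n=5 → 3.
Orbitals: 1 + 3 = 4. With ms fixed to +1/2 there is one state per orbital, so 4 states.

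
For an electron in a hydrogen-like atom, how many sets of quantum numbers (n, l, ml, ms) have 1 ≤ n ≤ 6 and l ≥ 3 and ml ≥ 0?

Treat each shell separately and count matching orbitals:
n=4 → 4; n=5 → 9; n=6 → 15.
Orbitals: 4 + 9 + 15 = 28. Including both spin states (ms = ±1/2) gives 2 × 28 = 56 states.

56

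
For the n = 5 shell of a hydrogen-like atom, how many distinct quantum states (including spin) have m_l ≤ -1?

20

Go through l = 0, …, 4 (the values permitted for n = 5).
Per l-value: l=1 → 1; l=2 → 2; l=3 → 3; l=4 → 4.
Orbitals: 1 + 2 + 3 + 4 = 10. Each orbital carries two spin states, so 10 × 2 = 20 states.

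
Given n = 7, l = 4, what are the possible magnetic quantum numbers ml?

-4, -3, -2, -1, 0, 1, 2, 3, 4

ml takes every integer from −l to +l. With l = 4 that gives the 9 values -4, -3, -2, -1, 0, 1, 2, 3, 4.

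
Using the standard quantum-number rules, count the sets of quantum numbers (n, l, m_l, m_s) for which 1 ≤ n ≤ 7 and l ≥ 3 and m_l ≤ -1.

80

Count contributing orbitals for each principal shell:
n=4 → 3; n=5 → 7; n=6 → 12; n=7 → 18.
Orbitals: 3 + 7 + 12 + 18 = 40. Including both spin states (m_s = ±1/2) gives 2 × 40 = 80 states.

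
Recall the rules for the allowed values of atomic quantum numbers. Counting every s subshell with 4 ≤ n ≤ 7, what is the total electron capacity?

An s subshell (l = 0) exists for every n ≥ 1, so shells n = 4, 5, 6, 7 each contribute one — 4 subshells.
Since each s subshell holds 2(2·0+1) = 2 electrons, the total is 4 × 2 = 8.

8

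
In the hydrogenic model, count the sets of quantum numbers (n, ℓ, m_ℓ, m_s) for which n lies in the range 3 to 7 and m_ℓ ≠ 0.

Go shell by shell, enumerating (ℓ, m_ℓ) with m_ℓ ≠ 0:
n=3 → 6; n=4 → 12; n=5 → 20; n=6 → 30; n=7 → 42.
Orbitals: 6 + 12 + 20 + 30 + 42 = 110. Including both spin states (m_s = ±1/2) gives 2 × 110 = 220 states.

220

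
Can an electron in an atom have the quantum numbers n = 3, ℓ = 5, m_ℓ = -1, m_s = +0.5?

Invalid

The orbital quantum number must satisfy 0 ≤ ℓ ≤ n−1. With n = 3 the allowed ℓ values are 0, 1, 2, so ℓ = 5 is out of range.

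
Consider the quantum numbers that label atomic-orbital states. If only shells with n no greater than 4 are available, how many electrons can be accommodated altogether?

60

Total orbitals = 1² + 2² + 3² + 4² = 30. Doubling for spin gives 60 electrons.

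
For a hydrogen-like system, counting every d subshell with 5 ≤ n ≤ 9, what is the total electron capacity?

A d subshell (l = 2) exists for every n ≥ 3, so shells n = 5, 6, 7, 8, 9 each contribute one — 5 subshells.
Since each d subshell holds 2(2·2+1) = 10 electrons, the total is 5 × 10 = 50.

50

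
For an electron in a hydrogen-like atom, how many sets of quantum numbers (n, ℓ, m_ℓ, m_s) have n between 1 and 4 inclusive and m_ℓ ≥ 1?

20

Treat each shell separately and count matching orbitals:
n=2 → 1; n=3 → 3; n=4 → 6.
Orbitals: 1 + 3 + 6 = 10. Including both spin states (m_s = ±1/2) gives 2 × 10 = 20 states.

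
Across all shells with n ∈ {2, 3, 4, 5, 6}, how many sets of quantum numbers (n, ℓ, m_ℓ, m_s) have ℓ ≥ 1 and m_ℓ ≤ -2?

Go shell by shell, enumerating (ℓ, m_ℓ) with ℓ ≥ 1 and m_ℓ ≤ -2:
n=3 → 1; n=4 → 3; n=5 → 6; n=6 → 10.
Orbitals: 1 + 3 + 6 + 10 = 20. Including both spin states (m_s = ±1/2) gives 2 × 20 = 40 states.

40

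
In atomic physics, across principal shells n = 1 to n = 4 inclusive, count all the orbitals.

30

Shell n has n² orbitals: 1²=1 + 2²=4 + 3²=9 + 4²=16 = 30 orbitals.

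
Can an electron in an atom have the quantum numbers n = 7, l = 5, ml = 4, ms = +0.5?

n = 7 is a positive integer. l = 5 satisfies 0 ≤ l ≤ n−1 = 6. ml = 4 lies in the range −l … +l (here −5 … 5). ms = +1/2 is one of ±1/2.
All four constraints are satisfied.

Valid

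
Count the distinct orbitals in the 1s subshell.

A subshell has 2l+1 orbitals; with l = 0, that's 1.

1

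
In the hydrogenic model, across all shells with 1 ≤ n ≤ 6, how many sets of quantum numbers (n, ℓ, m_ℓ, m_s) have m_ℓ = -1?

Work shell by shell — for each n, count the (ℓ, m_ℓ) pairs that satisfy m_ℓ = -1:
n=2 → 1; n=3 → 2; n=4 → 3; n=5 → 4; n=6 → 5.
Orbitals: 1 + 2 + 3 + 4 + 5 = 15. Including both spin states (m_s = ±1/2) gives 2 × 15 = 30 states.

30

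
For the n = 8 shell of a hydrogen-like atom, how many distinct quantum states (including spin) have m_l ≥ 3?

30

The n = 8 shell has l = 0 through 7; check each.
The (l, m_l) pairs meeting m_l ≥ 3 give: l=3 → 1; l=4 → 2; l=5 → 3; l=6 → 4; l=7 → 5.
Orbitals: 1 + 2 + 3 + 4 + 5 = 15. Each orbital carries two spin states, so 15 × 2 = 30 states.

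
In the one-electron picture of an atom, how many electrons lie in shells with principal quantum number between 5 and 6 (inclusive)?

122

Shell n has n² orbitals: 5²=25 + 6²=36 = 61 orbitals.
Two spin states per orbital: 2 × 61 = 122 electrons.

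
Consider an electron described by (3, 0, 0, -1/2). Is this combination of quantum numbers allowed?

Yes

n = 3 is a positive integer. l = 0 satisfies 0 ≤ l ≤ n−1 = 2. ml = 0 lies in the range −l … +l (here 0). ms = -1/2 is one of ±1/2.
All four constraints are satisfied.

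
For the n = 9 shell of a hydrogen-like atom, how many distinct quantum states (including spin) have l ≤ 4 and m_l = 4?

The n = 9 shell has l = 0 through 8; check each.
The (l, m_l) pairs meeting l ≤ 4 and m_l = 4 give: l=4 → 1.
Orbitals: 1. Each orbital carries two spin states, so 1 × 2 = 2 states.

2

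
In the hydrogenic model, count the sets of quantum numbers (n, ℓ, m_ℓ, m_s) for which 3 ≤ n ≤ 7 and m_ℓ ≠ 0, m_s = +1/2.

110

Per-shell orbital counts meeting the constraint:
n=3 → 6; n=4 → 12; n=5 → 20; n=6 → 30; n=7 → 42.
Orbitals: 6 + 12 + 20 + 30 + 42 = 110. With m_s fixed to +1/2 there is one state per orbital, so 110 states.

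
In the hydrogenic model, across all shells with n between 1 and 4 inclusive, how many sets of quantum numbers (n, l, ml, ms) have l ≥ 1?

52

Per-shell orbital counts meeting the constraint:
n=2 → 3; n=3 → 8; n=4 → 15.
Orbitals: 3 + 8 + 15 = 26. Including both spin states (ms = ±1/2) gives 2 × 26 = 52 states.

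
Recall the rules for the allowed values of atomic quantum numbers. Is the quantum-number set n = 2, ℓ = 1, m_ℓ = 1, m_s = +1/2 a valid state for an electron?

Allowed

n = 2 is a positive integer. ℓ = 1 satisfies 0 ≤ ℓ ≤ n−1 = 1. m_ℓ = 1 lies in the range −ℓ … +ℓ (here −1 … 1). m_s = +1/2 is one of ±1/2.
All four constraints are satisfied.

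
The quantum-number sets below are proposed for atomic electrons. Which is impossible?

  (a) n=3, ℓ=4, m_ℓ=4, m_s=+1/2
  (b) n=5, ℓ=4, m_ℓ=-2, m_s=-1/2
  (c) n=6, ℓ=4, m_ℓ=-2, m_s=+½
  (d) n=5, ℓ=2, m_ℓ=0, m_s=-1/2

(a) has ℓ = 4 ≥ n = 3, violating 0 ≤ ℓ ≤ n−1.
The remaining sets (b), (c), (d) satisfy all four rules.

(a)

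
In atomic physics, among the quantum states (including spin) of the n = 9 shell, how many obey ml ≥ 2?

The n = 9 shell has l = 0 through 8; check each.
Per l-value: l=2 → 1; l=3 → 2; l=4 → 3; l=5 → 4; l=6 → 5; l=7 → 6; l=8 → 7.
Orbitals: 1 + 2 + 3 + 4 + 5 + 6 + 7 = 28. Each orbital carries two spin states, so 28 × 2 = 56 states.

56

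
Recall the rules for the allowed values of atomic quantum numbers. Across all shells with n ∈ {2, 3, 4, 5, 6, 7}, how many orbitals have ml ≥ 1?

56

For each n in the range, tally the orbitals obeying ml ≥ 1:
n=2 → 1; n=3 → 3; n=4 → 6; n=5 → 10; n=6 → 15; n=7 → 21.
Total orbitals: 1 + 3 + 6 + 10 + 15 + 21 = 56.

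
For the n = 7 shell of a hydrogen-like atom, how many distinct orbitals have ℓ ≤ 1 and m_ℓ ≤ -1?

1

The n = 7 shell has ℓ = 0 through 6; check each.
Per ℓ-value: ℓ=1 → 1.
Total orbitals: 1.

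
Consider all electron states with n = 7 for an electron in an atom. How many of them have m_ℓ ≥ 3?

For n = 7, ℓ ranges over 0 … 6.
Contributions: ℓ=3 → 1; ℓ=4 → 2; ℓ=5 → 3; ℓ=6 → 4.
Orbitals: 1 + 2 + 3 + 4 = 10. Each orbital carries two spin states, so 10 × 2 = 20 states.

20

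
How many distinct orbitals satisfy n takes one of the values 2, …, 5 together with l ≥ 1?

50

Per-shell orbital counts meeting the constraint:
n=2 → 3; n=3 → 8; n=4 → 15; n=5 → 24.
Total orbitals: 3 + 8 + 15 + 24 = 50.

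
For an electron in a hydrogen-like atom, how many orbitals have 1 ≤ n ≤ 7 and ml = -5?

Go shell by shell, enumerating (l, ml) with ml = -5:
n=6 → 1; n=7 → 2.
Total orbitals: 1 + 2 = 3.

3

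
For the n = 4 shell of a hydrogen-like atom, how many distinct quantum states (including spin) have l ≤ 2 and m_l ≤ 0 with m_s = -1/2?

6

For n = 4, l ranges over 0 … 3.
Orbitals with l ≤ 2 and m_l ≤ 0, by l: l=0 → 1; l=1 → 2; l=2 → 3.
Orbitals: 1 + 2 + 3 = 6. With m_s fixed to a single value there is one state per orbital, giving 6 states.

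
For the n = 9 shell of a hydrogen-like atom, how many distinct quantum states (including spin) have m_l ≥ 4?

30

For n = 9, l ranges over 0 … 8.
The (l, m_l) pairs meeting m_l ≥ 4 give: l=4 → 1; l=5 → 2; l=6 → 3; l=7 → 4; l=8 → 5.
Orbitals: 1 + 2 + 3 + 4 + 5 = 15. Each orbital carries two spin states, so 15 × 2 = 30 states.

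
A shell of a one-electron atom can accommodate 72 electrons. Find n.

2n² = 72 ⇒ n² = 36 ⇒ n = 6.

n = 6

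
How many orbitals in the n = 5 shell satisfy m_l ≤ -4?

1

Go through l = 0, …, 4 (the values permitted for n = 5).
The (l, m_l) pairs meeting m_l ≤ -4 give: l=4 → 1.
Total orbitals: 1.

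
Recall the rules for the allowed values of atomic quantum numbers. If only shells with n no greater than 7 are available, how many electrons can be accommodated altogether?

280

Total orbitals = 1² + 2² + 3² + 4² + 5² + 6² + 7² = 140. Doubling for spin gives 280 electrons.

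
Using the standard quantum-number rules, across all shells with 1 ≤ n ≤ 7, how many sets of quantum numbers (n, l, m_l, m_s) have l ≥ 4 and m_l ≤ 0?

68

Go shell by shell, enumerating (l, m_l) with l ≥ 4 and m_l ≤ 0:
n=5 → 5; n=6 → 11; n=7 → 18.
Orbitals: 5 + 11 + 18 = 34. Including both spin states (m_s = ±1/2) gives 2 × 34 = 68 states.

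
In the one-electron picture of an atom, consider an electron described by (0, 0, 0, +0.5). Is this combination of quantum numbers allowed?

Not allowed

The principal quantum number must be a positive integer (n ≥ 1), but here n = 0.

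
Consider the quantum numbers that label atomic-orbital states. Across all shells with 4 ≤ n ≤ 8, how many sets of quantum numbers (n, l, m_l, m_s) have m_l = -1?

50

Go shell by shell, enumerating (l, m_l) with m_l = -1:
n=4 → 3; n=5 → 4; n=6 → 5; n=7 → 6; n=8 → 7.
Orbitals: 3 + 4 + 5 + 6 + 7 = 25. Including both spin states (m_s = ±1/2) gives 2 × 25 = 50 states.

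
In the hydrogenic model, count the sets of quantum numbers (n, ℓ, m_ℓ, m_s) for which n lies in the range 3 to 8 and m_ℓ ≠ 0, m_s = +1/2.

Per-shell orbital counts meeting the constraint:
n=3 → 6; n=4 → 12; n=5 → 20; n=6 → 30; n=7 → 42; n=8 → 56.
Orbitals: 6 + 12 + 20 + 30 + 42 + 56 = 166. With m_s fixed to +1/2 there is one state per orbital, so 166 states.

166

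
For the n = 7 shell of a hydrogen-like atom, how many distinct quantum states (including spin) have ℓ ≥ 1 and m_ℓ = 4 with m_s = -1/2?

With n = 7 the allowed ℓ are 0, 1, …, 6.
Contributions: ℓ=4 → 1; ℓ=5 → 1; ℓ=6 → 1.
Orbitals: 1 + 1 + 1 = 3. With m_s fixed to a single value there is one state per orbital, giving 3 states.

3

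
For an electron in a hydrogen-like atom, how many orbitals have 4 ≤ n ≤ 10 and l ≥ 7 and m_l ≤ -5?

Per-shell orbital counts meeting the constraint:
n=8 → 3; n=9 → 7; n=10 → 12.
Total orbitals: 3 + 7 + 12 = 22.

22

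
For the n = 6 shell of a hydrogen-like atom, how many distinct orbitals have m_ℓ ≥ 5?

Go through ℓ = 0, …, 5 (the values permitted for n = 6).
Per ℓ-value: ℓ=5 → 1.
Total orbitals: 1.

1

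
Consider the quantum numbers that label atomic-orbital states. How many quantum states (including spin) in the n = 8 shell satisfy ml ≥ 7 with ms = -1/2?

1

Go through l = 0, …, 7 (the values permitted for n = 8).
Per l-value: l=7 → 1.
Orbitals: 1. With ms fixed to a single value there is one state per orbital, giving 1 state.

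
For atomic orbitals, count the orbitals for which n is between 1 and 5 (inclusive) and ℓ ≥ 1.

50

Count contributing orbitals for each principal shell:
n=2 → 3; n=3 → 8; n=4 → 15; n=5 → 24.
Total orbitals: 3 + 8 + 15 + 24 = 50.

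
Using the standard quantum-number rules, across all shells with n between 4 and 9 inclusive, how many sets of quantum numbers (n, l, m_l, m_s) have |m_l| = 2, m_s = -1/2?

54

Go shell by shell, enumerating (l, m_l) with |m_l| = 2:
n=4 → 4; n=5 → 6; n=6 → 8; n=7 → 10; n=8 → 12; n=9 → 14.
Orbitals: 4 + 6 + 8 + 10 + 12 + 14 = 54. With m_s fixed to -1/2 there is one state per orbital, so 54 states.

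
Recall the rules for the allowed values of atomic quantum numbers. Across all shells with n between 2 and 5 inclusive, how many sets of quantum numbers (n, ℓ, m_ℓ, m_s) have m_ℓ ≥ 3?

8

Go shell by shell, enumerating (ℓ, m_ℓ) with m_ℓ ≥ 3:
n=4 → 1; n=5 → 3.
Orbitals: 1 + 3 = 4. Including both spin states (m_s = ±1/2) gives 2 × 4 = 8 states.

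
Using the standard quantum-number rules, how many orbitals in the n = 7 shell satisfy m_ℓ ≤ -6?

With n = 7 the allowed ℓ are 0, 1, …, 6.
Per ℓ-value: ℓ=6 → 1.
Total orbitals: 1.

1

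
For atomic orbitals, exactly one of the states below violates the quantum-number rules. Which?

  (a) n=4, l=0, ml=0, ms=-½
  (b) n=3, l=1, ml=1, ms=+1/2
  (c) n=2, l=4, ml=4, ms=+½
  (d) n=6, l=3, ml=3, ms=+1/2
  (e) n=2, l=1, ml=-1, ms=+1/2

(c)

(c) has l = 4 ≥ n = 2, violating 0 ≤ l ≤ n−1.
The remaining sets (a), (b), (d), (e) satisfy all four rules.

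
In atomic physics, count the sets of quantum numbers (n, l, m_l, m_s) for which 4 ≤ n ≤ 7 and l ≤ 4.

182

Work shell by shell — for each n, count the (l, m_l) pairs that satisfy l ≤ 4:
n=4 → 16; n=5 → 25; n=6 → 25; n=7 → 25.
Orbitals: 16 + 25 + 25 + 25 = 91. Including both spin states (m_s = ±1/2) gives 2 × 91 = 182 states.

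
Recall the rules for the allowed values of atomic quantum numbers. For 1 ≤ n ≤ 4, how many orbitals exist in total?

30

Total orbitals = 1² + 2² + 3² + 4² = 30.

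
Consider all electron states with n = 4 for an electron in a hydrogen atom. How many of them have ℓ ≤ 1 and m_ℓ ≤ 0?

With n = 4 the allowed ℓ are 0, 1, …, 3.
Contributions: ℓ=0 → 1; ℓ=1 → 2.
Orbitals: 1 + 2 = 3. Each orbital carries two spin states, so 3 × 2 = 6 states.

6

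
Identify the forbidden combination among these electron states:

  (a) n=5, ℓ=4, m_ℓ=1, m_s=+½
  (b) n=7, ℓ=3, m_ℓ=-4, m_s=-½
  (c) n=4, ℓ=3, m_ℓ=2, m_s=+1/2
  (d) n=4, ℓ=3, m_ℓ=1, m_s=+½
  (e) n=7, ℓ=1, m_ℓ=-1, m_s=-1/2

(b)

(b) has |m_ℓ| = 4 > ℓ = 3, violating −ℓ ≤ m_ℓ ≤ ℓ.
The remaining sets (a), (c), (d), (e) satisfy all four rules.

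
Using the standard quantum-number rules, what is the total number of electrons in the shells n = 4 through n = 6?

Shell n has n² orbitals: 4²=16 + 5²=25 + 6²=36 = 77 orbitals.
Two spin states per orbital: 2 × 77 = 154 electrons.

154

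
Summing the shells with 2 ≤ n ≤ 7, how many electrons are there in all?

Shell n has n² orbitals: 2²=4 + 3²=9 + 4²=16 + 5²=25 + 6²=36 + 7²=49 = 139 orbitals.
Two spin states per orbital: 2 × 139 = 278 electrons.

278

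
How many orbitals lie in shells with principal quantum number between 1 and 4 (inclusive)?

Shell n has n² orbitals: 1²=1 + 2²=4 + 3²=9 + 4²=16 = 30 orbitals.

30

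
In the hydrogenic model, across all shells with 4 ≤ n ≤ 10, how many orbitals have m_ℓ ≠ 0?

Go shell by shell, enumerating (ℓ, m_ℓ) with m_ℓ ≠ 0:
n=4 → 12; n=5 → 20; n=6 → 30; n=7 → 42; n=8 → 56; n=9 → 72; n=10 → 90.
Total orbitals: 12 + 20 + 30 + 42 + 56 + 72 + 90 = 322.

322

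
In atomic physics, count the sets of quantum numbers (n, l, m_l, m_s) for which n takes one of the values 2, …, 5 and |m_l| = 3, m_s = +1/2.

Go shell by shell, enumerating (l, m_l) with |m_l| = 3:
n=4 → 2; n=5 → 4.
Orbitals: 2 + 4 = 6. With m_s fixed to +1/2 there is one state per orbital, so 6 states.

6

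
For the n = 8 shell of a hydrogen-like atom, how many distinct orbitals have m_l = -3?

Go through l = 0, …, 7 (the values permitted for n = 8).
Contributions: l=3 → 1; l=4 → 1; l=5 → 1; l=6 → 1; l=7 → 1.
Total orbitals: 1 + 1 + 1 + 1 + 1 = 5.

5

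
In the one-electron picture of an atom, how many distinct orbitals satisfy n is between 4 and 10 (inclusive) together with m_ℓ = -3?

For each n in the range, tally the orbitals obeying m_ℓ = -3:
n=4 → 1; n=5 → 2; n=6 → 3; n=7 → 4; n=8 → 5; n=9 → 6; n=10 → 7.
Total orbitals: 1 + 2 + 3 + 4 + 5 + 6 + 7 = 28.

28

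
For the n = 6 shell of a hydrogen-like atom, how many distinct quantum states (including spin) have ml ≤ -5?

With n = 6 the allowed l are 0, 1, …, 5.
Orbitals with ml ≤ -5, by l: l=5 → 1.
Orbitals: 1. Each orbital carries two spin states, so 1 × 2 = 2 states.

2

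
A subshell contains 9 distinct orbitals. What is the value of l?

2l+1 = 9 gives l = 4.

l = 4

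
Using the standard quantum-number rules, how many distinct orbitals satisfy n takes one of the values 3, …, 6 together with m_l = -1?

Per-shell orbital counts meeting the constraint:
n=3 → 2; n=4 → 3; n=5 → 4; n=6 → 5.
Total orbitals: 2 + 3 + 4 + 5 = 14.

14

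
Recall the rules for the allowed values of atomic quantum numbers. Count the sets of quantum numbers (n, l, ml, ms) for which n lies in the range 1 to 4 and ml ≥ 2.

8

Treat each shell separately and count matching orbitals:
n=3 → 1; n=4 → 3.
Orbitals: 1 + 3 = 4. Including both spin states (ms = ±1/2) gives 2 × 4 = 8 states.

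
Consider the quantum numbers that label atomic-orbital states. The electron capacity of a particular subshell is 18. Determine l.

2(2l+1) = 18 ⇒ 2l+1 = 9 ⇒ l = 4.

l = 4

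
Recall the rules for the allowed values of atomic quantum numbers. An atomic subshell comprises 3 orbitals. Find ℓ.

2ℓ+1 = 3 gives ℓ = 1.

ℓ = 1 (p)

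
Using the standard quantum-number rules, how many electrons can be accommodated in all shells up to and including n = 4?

Total orbitals = 1² + 2² + 3² + 4² = 30. Doubling for spin gives 60 electrons.

60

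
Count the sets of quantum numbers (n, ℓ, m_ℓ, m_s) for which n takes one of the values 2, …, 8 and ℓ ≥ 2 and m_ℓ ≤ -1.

154

Treat each shell separately and count matching orbitals:
n=3 → 2; n=4 → 5; n=5 → 9; n=6 → 14; n=7 → 20; n=8 → 27.
Orbitals: 2 + 5 + 9 + 14 + 20 + 27 = 77. Including both spin states (m_s = ±1/2) gives 2 × 77 = 154 states.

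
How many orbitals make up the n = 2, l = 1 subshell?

A subshell has 2l+1 orbitals; with l = 1, that's 3.

3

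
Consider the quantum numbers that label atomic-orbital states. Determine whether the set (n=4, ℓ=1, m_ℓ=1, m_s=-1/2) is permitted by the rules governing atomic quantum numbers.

Yes

n = 4 is a positive integer. ℓ = 1 satisfies 0 ≤ ℓ ≤ n−1 = 3. m_ℓ = 1 lies in the range −ℓ … +ℓ (here −1 … 1). m_s = -1/2 is one of ±1/2.
All four constraints are satisfied.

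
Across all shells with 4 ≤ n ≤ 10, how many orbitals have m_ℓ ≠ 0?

Go shell by shell, enumerating (ℓ, m_ℓ) with m_ℓ ≠ 0:
n=4 → 12; n=5 → 20; n=6 → 30; n=7 → 42; n=8 → 56; n=9 → 72; n=10 → 90.
Total orbitals: 12 + 20 + 30 + 42 + 56 + 72 + 90 = 322.

322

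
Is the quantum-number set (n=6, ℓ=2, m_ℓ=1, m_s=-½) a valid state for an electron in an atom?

n = 6 is a positive integer. ℓ = 2 satisfies 0 ≤ ℓ ≤ n−1 = 5. m_ℓ = 1 lies in the range −ℓ … +ℓ (here −2 … 2). m_s = -1/2 is one of ±1/2.
All four constraints are satisfied.

Yes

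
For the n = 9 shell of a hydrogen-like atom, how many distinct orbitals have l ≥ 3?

Per l-value: l=3 → 7; l=4 → 9; l=5 → 11; l=6 → 13; l=7 → 15; l=8 → 17.
Total orbitals: 7 + 9 + 11 + 13 + 15 + 17 = 72.

72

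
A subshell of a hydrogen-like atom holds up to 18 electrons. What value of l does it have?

2(2l+1) = 18 ⇒ 2l+1 = 9 ⇒ l = 4.

l = 4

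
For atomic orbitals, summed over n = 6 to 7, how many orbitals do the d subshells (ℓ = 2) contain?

A d subshell (ℓ = 2) exists for every n ≥ 3, so shells n = 6, 7 each contribute one — 2 subshells.
Since each d subshell has 2·2+1 = 5 orbitals, the total is 2 × 5 = 10.

10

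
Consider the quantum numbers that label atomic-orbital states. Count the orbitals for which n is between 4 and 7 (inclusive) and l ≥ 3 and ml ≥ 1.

Work shell by shell — for each n, count the (l, ml) pairs that satisfy l ≥ 3 and ml ≥ 1:
n=4 → 3; n=5 → 7; n=6 → 12; n=7 → 18.
Total orbitals: 3 + 7 + 12 + 18 = 40.

40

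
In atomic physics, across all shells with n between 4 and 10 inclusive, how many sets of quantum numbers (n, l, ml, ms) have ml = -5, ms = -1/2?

15

Per-shell orbital counts meeting the constraint:
n=6 → 1; n=7 → 2; n=8 → 3; n=9 → 4; n=10 → 5.
Orbitals: 1 + 2 + 3 + 4 + 5 = 15. With ms fixed to -1/2 there is one state per orbital, so 15 states.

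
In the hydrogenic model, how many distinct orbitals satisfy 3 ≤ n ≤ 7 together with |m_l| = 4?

For each n in the range, tally the orbitals obeying |m_l| = 4:
n=5 → 2; n=6 → 4; n=7 → 6.
Total orbitals: 2 + 4 + 6 = 12.

12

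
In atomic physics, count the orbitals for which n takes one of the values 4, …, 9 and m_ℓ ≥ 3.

56

Treat each shell separately and count matching orbitals:
n=4 → 1; n=5 → 3; n=6 → 6; n=7 → 10; n=8 → 15; n=9 → 21.
Total orbitals: 1 + 3 + 6 + 10 + 15 + 21 = 56.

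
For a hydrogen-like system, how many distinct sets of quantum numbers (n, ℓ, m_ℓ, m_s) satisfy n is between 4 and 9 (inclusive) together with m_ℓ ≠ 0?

Treat each shell separately and count matching orbitals:
n=4 → 12; n=5 → 20; n=6 → 30; n=7 → 42; n=8 → 56; n=9 → 72.
Orbitals: 12 + 20 + 30 + 42 + 56 + 72 = 232. Including both spin states (m_s = ±1/2) gives 2 × 232 = 464 states.

464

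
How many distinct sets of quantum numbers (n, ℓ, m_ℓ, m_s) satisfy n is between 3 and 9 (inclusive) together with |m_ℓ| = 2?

Go shell by shell, enumerating (ℓ, m_ℓ) with |m_ℓ| = 2:
n=3 → 2; n=4 → 4; n=5 → 6; n=6 → 8; n=7 → 10; n=8 → 12; n=9 → 14.
Orbitals: 2 + 4 + 6 + 8 + 10 + 12 + 14 = 56. Including both spin states (m_s = ±1/2) gives 2 × 56 = 112 states.

112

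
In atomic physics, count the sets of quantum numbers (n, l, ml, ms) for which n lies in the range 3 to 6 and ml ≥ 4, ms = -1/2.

4

For each n in the range, tally the orbitals obeying ml ≥ 4:
n=5 → 1; n=6 → 3.
Orbitals: 1 + 3 = 4. With ms fixed to -1/2 there is one state per orbital, so 4 states.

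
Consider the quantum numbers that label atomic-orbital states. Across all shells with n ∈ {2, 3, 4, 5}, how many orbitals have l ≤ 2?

Go shell by shell, enumerating (l, m_l) with l ≤ 2:
n=2 → 4; n=3 → 9; n=4 → 9; n=5 → 9.
Total orbitals: 4 + 9 + 9 + 9 = 31.

31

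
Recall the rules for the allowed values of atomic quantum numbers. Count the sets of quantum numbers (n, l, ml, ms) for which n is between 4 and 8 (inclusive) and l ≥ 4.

Count contributing orbitals for each principal shell:
n=5 → 9; n=6 → 20; n=7 → 33; n=8 → 48.
Orbitals: 9 + 20 + 33 + 48 = 110. Including both spin states (ms = ±1/2) gives 2 × 110 = 220 states.

220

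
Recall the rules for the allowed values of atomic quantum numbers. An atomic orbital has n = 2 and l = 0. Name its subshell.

l = 0 corresponds to the letter 's', so the subshell is 2s.

2s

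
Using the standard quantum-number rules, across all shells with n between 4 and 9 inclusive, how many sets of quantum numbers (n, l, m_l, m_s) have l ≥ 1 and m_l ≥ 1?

Treat each shell separately and count matching orbitals:
n=4 → 6; n=5 → 10; n=6 → 15; n=7 → 21; n=8 → 28; n=9 → 36.
Orbitals: 6 + 10 + 15 + 21 + 28 + 36 = 116. Including both spin states (m_s = ±1/2) gives 2 × 116 = 232 states.

232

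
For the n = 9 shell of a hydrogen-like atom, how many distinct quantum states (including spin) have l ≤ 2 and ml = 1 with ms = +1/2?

2

The n = 9 shell has l = 0 through 8; check each.
Contributions: l=1 → 1; l=2 → 1.
Orbitals: 1 + 1 = 2. With ms fixed to a single value there is one state per orbital, giving 2 states.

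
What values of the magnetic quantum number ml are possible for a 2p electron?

-1, 0, 1

The 2p subshell has l = 1, and ml takes every integer from −l to +l. With l = 1 that gives the 3 values -1, 0, 1.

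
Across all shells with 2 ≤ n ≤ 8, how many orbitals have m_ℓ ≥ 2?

56

Go shell by shell, enumerating (ℓ, m_ℓ) with m_ℓ ≥ 2:
n=3 → 1; n=4 → 3; n=5 → 6; n=6 → 10; n=7 → 15; n=8 → 21.
Total orbitals: 1 + 3 + 6 + 10 + 15 + 21 = 56.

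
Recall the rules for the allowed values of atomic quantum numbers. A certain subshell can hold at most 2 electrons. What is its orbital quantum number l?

2(2l+1) = 2 ⇒ 2l+1 = 1 ⇒ l = 0.

l = 0 (s)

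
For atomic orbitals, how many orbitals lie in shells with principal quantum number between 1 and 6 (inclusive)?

Shell n has n² orbitals: 1²=1 + 2²=4 + 3²=9 + 4²=16 + 5²=25 + 6²=36 = 91 orbitals.

91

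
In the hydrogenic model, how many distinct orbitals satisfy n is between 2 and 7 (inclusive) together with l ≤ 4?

Per-shell orbital counts meeting the constraint:
n=2 → 4; n=3 → 9; n=4 → 16; n=5 → 25; n=6 → 25; n=7 → 25.
Total orbitals: 4 + 9 + 16 + 25 + 25 + 25 = 104.

104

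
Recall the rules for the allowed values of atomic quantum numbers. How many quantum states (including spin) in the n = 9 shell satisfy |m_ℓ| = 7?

For n = 9, ℓ ranges over 0 … 8.
Per ℓ-value: ℓ=7 → 2; ℓ=8 → 2.
Orbitals: 2 + 2 = 4. Each orbital carries two spin states, so 4 × 2 = 8 states.

8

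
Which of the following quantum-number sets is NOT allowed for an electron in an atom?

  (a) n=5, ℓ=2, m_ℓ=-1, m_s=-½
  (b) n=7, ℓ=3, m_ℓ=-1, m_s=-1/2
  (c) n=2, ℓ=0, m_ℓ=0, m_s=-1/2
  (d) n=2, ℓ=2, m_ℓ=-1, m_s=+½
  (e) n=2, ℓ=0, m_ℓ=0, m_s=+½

(d)

(d) has ℓ = 2 ≥ n = 2, violating 0 ≤ ℓ ≤ n−1.
The remaining sets (a), (b), (c), (e) satisfy all four rules.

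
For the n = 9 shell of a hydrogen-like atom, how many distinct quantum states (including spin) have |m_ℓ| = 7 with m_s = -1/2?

The (ℓ, m_ℓ) pairs meeting |m_ℓ| = 7 give: ℓ=7 → 2; ℓ=8 → 2.
Orbitals: 2 + 2 = 4. With m_s fixed to a single value there is one state per orbital, giving 4 states.

4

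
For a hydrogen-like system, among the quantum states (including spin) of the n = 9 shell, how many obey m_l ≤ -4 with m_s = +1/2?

15

The n = 9 shell has l = 0 through 8; check each.
Contributions: l=4 → 1; l=5 → 2; l=6 → 3; l=7 → 4; l=8 → 5.
Orbitals: 1 + 2 + 3 + 4 + 5 = 15. With m_s fixed to a single value there is one state per orbital, giving 15 states.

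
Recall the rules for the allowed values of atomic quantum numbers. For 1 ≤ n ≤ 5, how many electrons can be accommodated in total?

Total orbitals = 1² + 2² + 3² + 4² + 5² = 55. Doubling for spin gives 110 electrons.

110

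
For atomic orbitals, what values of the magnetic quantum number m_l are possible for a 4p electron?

The 4p subshell has l = 1, and m_l takes every integer from −l to +l. With l = 1 that gives the 3 values -1, 0, 1.

-1, 0, 1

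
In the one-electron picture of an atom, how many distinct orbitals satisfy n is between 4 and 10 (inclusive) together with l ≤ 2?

63

Go shell by shell, enumerating (l, ml) with l ≤ 2:
n=4 → 9; n=5 → 9; n=6 → 9; n=7 → 9; n=8 → 9; n=9 → 9; n=10 → 9.
Total orbitals: 9 + 9 + 9 + 9 + 9 + 9 + 9 = 63.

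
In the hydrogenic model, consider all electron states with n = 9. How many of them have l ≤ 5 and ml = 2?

8

The n = 9 shell has l = 0 through 8; check each.
Per l-value: l=2 → 1; l=3 → 1; l=4 → 1; l=5 → 1.
Orbitals: 1 + 1 + 1 + 1 = 4. Each orbital carries two spin states, so 4 × 2 = 8 states.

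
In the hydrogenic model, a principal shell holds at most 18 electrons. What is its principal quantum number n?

n = 3

2n² = 18 ⇒ n² = 9 ⇒ n = 3.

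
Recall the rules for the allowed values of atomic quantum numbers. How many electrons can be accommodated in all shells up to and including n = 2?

10

Total orbitals = 1² + 2² = 5. Doubling for spin gives 10 electrons.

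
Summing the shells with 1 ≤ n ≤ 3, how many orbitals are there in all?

14

Shell n has n² orbitals: 1²=1 + 2²=4 + 3²=9 = 14 orbitals.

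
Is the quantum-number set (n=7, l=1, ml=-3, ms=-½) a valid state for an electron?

The magnetic quantum number must satisfy −l ≤ ml ≤ l. With l = 1, ml can only be -1, 0, 1, so ml = -3 is forbidden.

No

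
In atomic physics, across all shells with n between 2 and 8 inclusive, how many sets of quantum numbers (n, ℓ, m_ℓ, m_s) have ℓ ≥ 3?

290

Count contributing orbitals for each principal shell:
n=4 → 7; n=5 → 16; n=6 → 27; n=7 → 40; n=8 → 55.
Orbitals: 7 + 16 + 27 + 40 + 55 = 145. Including both spin states (m_s = ±1/2) gives 2 × 145 = 290 states.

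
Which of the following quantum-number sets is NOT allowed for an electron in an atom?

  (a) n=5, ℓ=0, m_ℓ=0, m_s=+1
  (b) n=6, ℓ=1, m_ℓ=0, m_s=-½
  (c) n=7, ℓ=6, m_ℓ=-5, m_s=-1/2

(a) has m_s = +1, but an electron's spin must be ±1/2.
The remaining sets (b), (c) satisfy all four rules.

(a)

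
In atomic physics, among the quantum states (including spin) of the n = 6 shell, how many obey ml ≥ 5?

2

Orbitals with ml ≥ 5, by l: l=5 → 1.
Orbitals: 1. Each orbital carries two spin states, so 1 × 2 = 2 states.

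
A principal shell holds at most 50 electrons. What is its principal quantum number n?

2n² = 50 ⇒ n² = 25 ⇒ n = 5.

n = 5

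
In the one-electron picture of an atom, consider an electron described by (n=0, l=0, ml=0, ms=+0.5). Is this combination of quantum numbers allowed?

Not allowed

The principal quantum number must be a positive integer (n ≥ 1), but here n = 0.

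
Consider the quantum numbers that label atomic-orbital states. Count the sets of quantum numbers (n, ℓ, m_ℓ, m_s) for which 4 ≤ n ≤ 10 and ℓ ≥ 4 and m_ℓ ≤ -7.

20

Work shell by shell — for each n, count the (ℓ, m_ℓ) pairs that satisfy ℓ ≥ 4 and m_ℓ ≤ -7:
n=8 → 1; n=9 → 3; n=10 → 6.
Orbitals: 1 + 3 + 6 = 10. Including both spin states (m_s = ±1/2) gives 2 × 10 = 20 states.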